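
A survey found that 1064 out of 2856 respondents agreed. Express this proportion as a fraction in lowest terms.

1064 = 2^3 × 7 × 19
2856 = 2^3 × 3 × 7 × 17
gcd(1064, 2856) = 2^3 × 7 = 56.
Divide numerator and denominator by 56: 1064/2856 = 19/51.

19/51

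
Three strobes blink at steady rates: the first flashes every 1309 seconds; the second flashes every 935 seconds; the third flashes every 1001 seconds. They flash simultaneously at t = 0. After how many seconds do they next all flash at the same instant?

85085 seconds

The first simultaneous occurrence is after LCM of the individual periods.
1309 = 7 × 11 × 17
935 = 5 × 11 × 17
1001 = 7 × 11 × 13
LCM(1309, 935, 1001) = 5 × 7 × 11 × 13 × 17 = 85085.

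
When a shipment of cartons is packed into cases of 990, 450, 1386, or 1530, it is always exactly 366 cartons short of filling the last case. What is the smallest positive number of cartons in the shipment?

588684

Being 366 short of a full case of size k means N ≡ −366 (mod k), i.e. N + 366 is a multiple of each size.
990 = 2 × 3^2 × 5 × 11
450 = 2 × 3^2 × 5^2
1386 = 2 × 3^2 × 7 × 11
1530 = 2 × 3^2 × 5 × 17
LCM(990, 450, 1386, 1530) = 2 × 3^2 × 5^2 × 7 × 11 × 17 = 589050.
Smallest positive N is 589050 − 366 = 588684.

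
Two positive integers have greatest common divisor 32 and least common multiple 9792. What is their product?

313344

For any two positive integers, gcd × lcm = product = 32 × 9792 = 313344.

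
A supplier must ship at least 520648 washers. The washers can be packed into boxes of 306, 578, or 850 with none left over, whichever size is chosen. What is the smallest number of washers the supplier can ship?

The number of washers must be a common multiple of 306, 578, and 850, so a multiple of their LCM.
306 = 2 × 3^2 × 17
578 = 2 × 17^2
850 = 2 × 5^2 × 17
LCM(306, 578, 850) = 2 × 3^2 × 5^2 × 17^2 = 130050.
Smallest multiple of 130050 that is ≥ 520648: ⌈520648/130050⌉ × 130050 = 5 × 130050 = 650250.

650250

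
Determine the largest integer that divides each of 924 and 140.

28

924 = 2^2 × 3 × 7 × 11
140 = 2^2 × 5 × 7
gcd(924, 140) = 2^2 × 7 = 28.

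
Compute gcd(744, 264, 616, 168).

8

744 = 2^3 × 3 × 31
264 = 2^3 × 3 × 11
616 = 2^3 × 7 × 11
168 = 2^3 × 3 × 7
gcd(744, 264, 616, 168) = 2^3 = 8.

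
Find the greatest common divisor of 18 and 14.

18 = 2 × 3^2
14 = 2 × 7
gcd(18, 14) = 2.

2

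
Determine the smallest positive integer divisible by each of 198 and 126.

1386

198 = 2 × 3^2 × 11
126 = 2 × 3^2 × 7
LCM(198, 126) = 2 × 3^2 × 7 × 11 = 1386.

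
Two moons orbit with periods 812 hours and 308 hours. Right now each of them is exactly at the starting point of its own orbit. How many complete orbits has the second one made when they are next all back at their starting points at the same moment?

The first common completion time is the LCM of the periods.
812 = 2^2 × 7 × 29
308 = 2^2 × 7 × 11
LCM(812, 308) = 2^2 × 7 × 11 × 29 = 8932.
Orbits for period 308: 8932 / 308 = 29.

29 orbits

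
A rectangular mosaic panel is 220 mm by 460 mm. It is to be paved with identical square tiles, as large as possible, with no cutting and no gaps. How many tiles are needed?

Tile side = gcd(220, 460).
220 = 2^2 × 5 × 11
460 = 2^2 × 5 × 23
gcd(220, 460) = 2^2 × 5 = 20.
Tiles: (220/20) × (460/20) = 11 × 23 = 253.

253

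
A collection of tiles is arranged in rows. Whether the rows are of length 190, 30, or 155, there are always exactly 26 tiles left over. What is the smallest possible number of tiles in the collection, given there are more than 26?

N − 26 must be a common multiple of 190, 30, and 155.
190 = 2 × 5 × 19
30 = 2 × 3 × 5
155 = 5 × 31
LCM(190, 30, 155) = 2 × 3 × 5 × 19 × 31 = 17670.
Smallest N > 26 is LCM + 26 = 17670 + 26 = 17696.

17696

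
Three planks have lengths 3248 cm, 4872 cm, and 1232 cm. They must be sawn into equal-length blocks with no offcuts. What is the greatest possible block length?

The block length must divide every plank, so the greatest is gcd(3248, 4872, 1232).
3248 = 2^4 × 7 × 29
4872 = 2^3 × 3 × 7 × 29
1232 = 2^4 × 7 × 11
gcd(3248, 4872, 1232) = 2^3 × 7 = 56.

56 cm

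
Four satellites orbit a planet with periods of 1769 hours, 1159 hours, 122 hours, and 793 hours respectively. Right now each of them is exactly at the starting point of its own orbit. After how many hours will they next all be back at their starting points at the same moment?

The first simultaneous occurrence is after LCM of the individual periods.
1769 = 29 × 61
1159 = 19 × 61
122 = 2 × 61
793 = 13 × 61
LCM(1769, 1159, 122, 793) = 2 × 13 × 19 × 29 × 61 = 873886.

873886 hours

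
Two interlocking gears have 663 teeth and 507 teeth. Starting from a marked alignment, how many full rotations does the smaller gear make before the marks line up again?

17 rotations

The first common completion time is the LCM of the periods.
663 = 3 × 13 × 17
507 = 3 × 13^2
LCM(663, 507) = 3 × 13^2 × 17 = 8619.
Rotations for period 507: 8619 / 507 = 17.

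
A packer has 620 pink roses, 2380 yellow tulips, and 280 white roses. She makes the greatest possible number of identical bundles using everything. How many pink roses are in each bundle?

31

Number of bundles = gcd(620, 2380, 280).
620 = 2^2 × 5 × 31
2380 = 2^2 × 5 × 7 × 17
280 = 2^3 × 5 × 7
gcd(620, 2380, 280) = 2^2 × 5 = 20.
pink roses per bundle = 620 / 20 = 31.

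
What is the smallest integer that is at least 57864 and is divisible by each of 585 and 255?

59670

The integer must be a common multiple of 585 and 255, so a multiple of their LCM.
585 = 3^2 × 5 × 13
255 = 3 × 5 × 17
LCM(585, 255) = 3^2 × 5 × 13 × 17 = 9945.
Smallest multiple of 9945 that is ≥ 57864: ⌈57864/9945⌉ × 9945 = 6 × 9945 = 59670.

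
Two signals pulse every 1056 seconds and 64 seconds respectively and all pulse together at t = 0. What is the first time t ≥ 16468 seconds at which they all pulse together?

Joint pulses occur at multiples of LCM(1056, 64).
1056 = 2^5 × 3 × 11
64 = 2^6
LCM(1056, 64) = 2^6 × 3 × 11 = 2112.
Smallest multiple of 2112 that is ≥ 16468: ⌈16468/2112⌉ × 2112 = 8 × 2112 = 16896.

16896 seconds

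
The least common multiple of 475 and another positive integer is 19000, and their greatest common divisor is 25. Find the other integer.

gcd × lcm = product of the two integers, so the other integer is (25 × 19000) / 475 = 1000.

1000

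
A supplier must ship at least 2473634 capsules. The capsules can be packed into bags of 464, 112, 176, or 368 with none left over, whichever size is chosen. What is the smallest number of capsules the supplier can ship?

The number of capsules must be a common multiple of 464, 112, 176, and 368, so a multiple of their LCM.
464 = 2^4 × 29
112 = 2^4 × 7
176 = 2^4 × 11
368 = 2^4 × 23
LCM(464, 112, 176, 368) = 2^4 × 7 × 11 × 23 × 29 = 821744.
Smallest multiple of 821744 that is ≥ 2473634: ⌈2473634/821744⌉ × 821744 = 4 × 821744 = 3286976.

3286976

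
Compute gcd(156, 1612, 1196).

52

156 = 2^2 × 3 × 13
1612 = 2^2 × 13 × 31
1196 = 2^2 × 13 × 23
gcd(156, 1612, 1196) = 2^2 × 13 = 52.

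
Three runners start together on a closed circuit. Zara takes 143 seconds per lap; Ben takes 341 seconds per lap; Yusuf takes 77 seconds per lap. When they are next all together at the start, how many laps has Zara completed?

217 laps

The first common completion time is the LCM of the periods.
143 = 11 × 13
341 = 11 × 31
77 = 7 × 11
LCM(143, 341, 77) = 7 × 11 × 13 × 31 = 31031.
Laps for period 143: 31031 / 143 = 217.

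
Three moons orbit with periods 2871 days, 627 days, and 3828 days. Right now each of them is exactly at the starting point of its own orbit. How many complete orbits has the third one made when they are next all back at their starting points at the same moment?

All finish a whole number of cycles simultaneously at t = LCM of the periods.
2871 = 3^2 × 11 × 29
627 = 3 × 11 × 19
3828 = 2^2 × 3 × 11 × 29
LCM(2871, 627, 3828) = 2^2 × 3^2 × 11 × 19 × 29 = 218196.
Orbits for period 3828: 218196 / 3828 = 57.

57 orbits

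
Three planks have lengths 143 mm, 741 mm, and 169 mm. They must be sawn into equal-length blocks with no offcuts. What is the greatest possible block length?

13 mm

This is the greatest common divisor of 143, 741, and 169.
143 = 11 × 13
741 = 3 × 13 × 19
169 = 13^2
gcd(143, 741, 169) = 13.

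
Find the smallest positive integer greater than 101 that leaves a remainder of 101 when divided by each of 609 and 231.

6800

N − 101 must be a common multiple of 609 and 231.
609 = 3 × 7 × 29
231 = 3 × 7 × 11
LCM(609, 231) = 3 × 7 × 11 × 29 = 6699.
Smallest N > 101 is LCM + 101 = 6699 + 101 = 6800.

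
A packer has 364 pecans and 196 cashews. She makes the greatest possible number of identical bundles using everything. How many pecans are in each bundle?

13

Number of bundles = gcd(364, 196).
364 = 2^2 × 7 × 13
196 = 2^2 × 7^2
gcd(364, 196) = 2^2 × 7 = 28.
pecans per bundle = 364 / 28 = 13.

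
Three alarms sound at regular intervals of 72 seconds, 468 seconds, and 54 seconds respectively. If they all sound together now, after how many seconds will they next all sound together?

The first simultaneous occurrence is after LCM of the individual periods.
72 = 2^3 × 3^2
468 = 2^2 × 3^2 × 13
54 = 2 × 3^3
LCM(72, 468, 54) = 2^3 × 3^3 × 13 = 2808.

2808 seconds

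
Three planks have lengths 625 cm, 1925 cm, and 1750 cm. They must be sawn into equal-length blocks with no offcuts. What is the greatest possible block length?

25 cm

The block length must divide every plank, so the greatest is gcd(625, 1925, 1750).
625 = 5^4
1925 = 5^2 × 7 × 11
1750 = 2 × 5^3 × 7
gcd(625, 1925, 1750) = 5^2 = 25.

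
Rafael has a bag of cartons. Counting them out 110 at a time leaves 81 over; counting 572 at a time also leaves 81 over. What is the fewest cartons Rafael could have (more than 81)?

N − 81 must be a common multiple of 110 and 572.
110 = 2 × 5 × 11
572 = 2^2 × 11 × 13
LCM(110, 572) = 2^2 × 5 × 11 × 13 = 2860.
Smallest N > 81 is LCM + 81 = 2860 + 81 = 2941.

2941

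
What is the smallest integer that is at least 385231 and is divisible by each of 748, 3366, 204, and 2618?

424116

The integer must be a common multiple of 748, 3366, 204, and 2618, so a multiple of their LCM.
748 = 2^2 × 11 × 17
3366 = 2 × 3^2 × 11 × 17
204 = 2^2 × 3 × 17
2618 = 2 × 7 × 11 × 17
LCM(748, 3366, 204, 2618) = 2^2 × 3^2 × 7 × 11 × 17 = 47124.
Smallest multiple of 47124 that is ≥ 385231: ⌈385231/47124⌉ × 47124 = 9 × 47124 = 424116.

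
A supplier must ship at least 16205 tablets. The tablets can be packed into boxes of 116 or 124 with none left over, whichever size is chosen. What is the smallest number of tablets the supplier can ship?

The number of tablets must be a common multiple of 116 and 124, so a multiple of their LCM.
116 = 2^2 × 29
124 = 2^2 × 31
LCM(116, 124) = 2^2 × 29 × 31 = 3596.
Smallest multiple of 3596 that is ≥ 16205: ⌈16205/3596⌉ × 3596 = 5 × 3596 = 17980.

17980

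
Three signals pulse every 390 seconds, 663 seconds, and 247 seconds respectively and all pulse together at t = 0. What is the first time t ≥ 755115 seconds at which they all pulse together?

Joint pulses occur at multiples of LCM(390, 663, 247).
390 = 2 × 3 × 5 × 13
663 = 3 × 13 × 17
247 = 13 × 19
LCM(390, 663, 247) = 2 × 3 × 5 × 13 × 17 × 19 = 125970.
Smallest multiple of 125970 that is ≥ 755115: ⌈755115/125970⌉ × 125970 = 6 × 125970 = 755820.

755820 seconds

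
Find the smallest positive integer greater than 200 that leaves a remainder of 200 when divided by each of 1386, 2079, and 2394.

N − 200 must be a common multiple of 1386, 2079, and 2394.
1386 = 2 × 3^2 × 7 × 11
2079 = 3^3 × 7 × 11
2394 = 2 × 3^2 × 7 × 19
LCM(1386, 2079, 2394) = 2 × 3^3 × 7 × 11 × 19 = 79002.
Smallest N > 200 is LCM + 200 = 79002 + 200 = 79202.

79202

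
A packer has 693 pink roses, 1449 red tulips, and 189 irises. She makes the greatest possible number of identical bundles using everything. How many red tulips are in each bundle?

Number of bundles = gcd(693, 1449, 189).
693 = 3^2 × 7 × 11
1449 = 3^2 × 7 × 23
189 = 3^3 × 7
gcd(693, 1449, 189) = 3^2 × 7 = 63.
red tulips per bundle = 1449 / 63 = 23.

23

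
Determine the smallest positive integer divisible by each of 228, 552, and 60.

52440

228 = 2^2 × 3 × 19
552 = 2^3 × 3 × 23
60 = 2^2 × 3 × 5
LCM(228, 552, 60) = 2^3 × 3 × 5 × 19 × 23 = 52440.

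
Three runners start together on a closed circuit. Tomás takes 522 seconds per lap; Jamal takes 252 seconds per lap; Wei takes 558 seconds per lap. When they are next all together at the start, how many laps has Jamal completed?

They are all back at their starting positions together after one LCM of the periods.
522 = 2 × 3^2 × 29
252 = 2^2 × 3^2 × 7
558 = 2 × 3^2 × 31
LCM(522, 252, 558) = 2^2 × 3^2 × 7 × 29 × 31 = 226548.
Laps for period 252: 226548 / 252 = 899.

899 laps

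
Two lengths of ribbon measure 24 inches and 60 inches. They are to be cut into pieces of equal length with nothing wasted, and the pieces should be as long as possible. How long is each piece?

12 inches

The greatest length dividing all of 24 and 60 is their gcd.
24 = 2^3 × 3
60 = 2^2 × 3 × 5
gcd(24, 60) = 2^2 × 3 = 12.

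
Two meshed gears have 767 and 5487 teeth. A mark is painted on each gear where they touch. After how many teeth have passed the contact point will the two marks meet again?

71331 teeth

The first simultaneous occurrence is after LCM of the individual periods.
767 = 13 × 59
5487 = 3 × 31 × 59
LCM(767, 5487) = 3 × 13 × 31 × 59 = 71331.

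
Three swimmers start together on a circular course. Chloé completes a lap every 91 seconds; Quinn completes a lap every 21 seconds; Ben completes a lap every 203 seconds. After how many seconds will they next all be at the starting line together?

7917 seconds

We need the least common multiple of the intervals.
91 = 7 × 13
21 = 3 × 7
203 = 7 × 29
LCM(91, 21, 203) = 3 × 7 × 13 × 29 = 7917.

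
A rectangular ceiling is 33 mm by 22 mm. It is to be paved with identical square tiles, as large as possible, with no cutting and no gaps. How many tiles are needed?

Tile side = gcd(33, 22).
33 = 3 × 11
22 = 2 × 11
gcd(33, 22) = 11.
Tiles: (33/11) × (22/11) = 3 × 2 = 6.

6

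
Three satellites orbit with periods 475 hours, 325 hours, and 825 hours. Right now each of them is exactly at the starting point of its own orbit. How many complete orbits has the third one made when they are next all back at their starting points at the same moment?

The first common completion time is the LCM of the periods.
475 = 5^2 × 19
325 = 5^2 × 13
825 = 3 × 5^2 × 11
LCM(475, 325, 825) = 3 × 5^2 × 11 × 13 × 19 = 203775.
Orbits for period 825: 203775 / 825 = 247.

247 orbits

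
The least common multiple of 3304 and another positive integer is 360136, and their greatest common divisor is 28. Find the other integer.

gcd × lcm = product of the two integers, so the other integer is (28 × 360136) / 3304 = 3052.

3052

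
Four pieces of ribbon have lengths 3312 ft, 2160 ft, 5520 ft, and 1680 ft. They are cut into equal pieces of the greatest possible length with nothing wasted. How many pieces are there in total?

Piece length = gcd(3312, 2160, 5520, 1680).
3312 = 2^4 × 3^2 × 23
2160 = 2^4 × 3^3 × 5
5520 = 2^4 × 3 × 5 × 23
1680 = 2^4 × 3 × 5 × 7
gcd(3312, 2160, 5520, 1680) = 2^4 × 3 = 48.
Total pieces = 3312/48 + 2160/48 + 5520/48 + 1680/48 = 69 + 45 + 115 + 35 = 264.

264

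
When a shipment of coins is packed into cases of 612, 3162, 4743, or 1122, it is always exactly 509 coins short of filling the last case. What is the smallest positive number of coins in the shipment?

Being 509 short of a full case of size k means N ≡ −509 (mod k), i.e. N + 509 is a multiple of each size.
612 = 2^2 × 3^2 × 17
3162 = 2 × 3 × 17 × 31
4743 = 3^2 × 17 × 31
1122 = 2 × 3 × 11 × 17
LCM(612, 3162, 4743, 1122) = 2^2 × 3^2 × 11 × 17 × 31 = 208692.
Smallest positive N is 208692 − 509 = 208183.

208183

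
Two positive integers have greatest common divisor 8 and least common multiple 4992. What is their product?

For any two positive integers, gcd × lcm = product = 8 × 4992 = 39936.

39936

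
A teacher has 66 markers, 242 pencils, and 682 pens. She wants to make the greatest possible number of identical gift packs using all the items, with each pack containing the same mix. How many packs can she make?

The pack count must divide each quantity, so the greatest is gcd(66, 242, 682).
66 = 2 × 3 × 11
242 = 2 × 11^2
682 = 2 × 11 × 31
gcd(66, 242, 682) = 2 × 11 = 22.

22 packs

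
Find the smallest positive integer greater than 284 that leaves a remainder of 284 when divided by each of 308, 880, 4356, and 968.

610124

N − 284 must be a common multiple of 308, 880, 4356, and 968.
308 = 2^2 × 7 × 11
880 = 2^4 × 5 × 11
4356 = 2^2 × 3^2 × 11^2
968 = 2^3 × 11^2
LCM(308, 880, 4356, 968) = 2^4 × 3^2 × 5 × 7 × 11^2 = 609840.
Smallest N > 284 is LCM + 284 = 609840 + 284 = 610124.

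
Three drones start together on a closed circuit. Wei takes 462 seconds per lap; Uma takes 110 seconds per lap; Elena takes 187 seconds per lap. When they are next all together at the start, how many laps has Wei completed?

All finish a whole number of cycles simultaneously at t = LCM of the periods.
462 = 2 × 3 × 7 × 11
110 = 2 × 5 × 11
187 = 11 × 17
LCM(462, 110, 187) = 2 × 3 × 5 × 7 × 11 × 17 = 39270.
Laps for period 462: 39270 / 462 = 85.

85 laps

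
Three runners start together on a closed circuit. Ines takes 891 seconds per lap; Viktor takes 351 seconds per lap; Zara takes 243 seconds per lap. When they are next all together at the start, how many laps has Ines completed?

39 laps

They are all back at their starting positions together after one LCM of the periods.
891 = 3^4 × 11
351 = 3^3 × 13
243 = 3^5
LCM(891, 351, 243) = 3^5 × 11 × 13 = 34749.
Laps for period 891: 34749 / 891 = 39.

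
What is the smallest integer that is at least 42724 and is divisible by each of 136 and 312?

The integer must be a common multiple of 136 and 312, so a multiple of their LCM.
136 = 2^3 × 17
312 = 2^3 × 3 × 13
LCM(136, 312) = 2^3 × 3 × 13 × 17 = 5304.
Smallest multiple of 5304 that is ≥ 42724: ⌈42724/5304⌉ × 5304 = 9 × 5304 = 47736.

47736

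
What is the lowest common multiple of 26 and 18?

26 = 2 × 13
18 = 2 × 3^2
LCM(26, 18) = 2 × 3^2 × 13 = 234.

234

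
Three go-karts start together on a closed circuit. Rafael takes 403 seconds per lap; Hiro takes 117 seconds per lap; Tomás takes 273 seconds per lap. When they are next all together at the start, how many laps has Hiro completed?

The first common completion time is the LCM of the periods.
403 = 13 × 31
117 = 3^2 × 13
273 = 3 × 7 × 13
LCM(403, 117, 273) = 3^2 × 7 × 13 × 31 = 25389.
Laps for period 117: 25389 / 117 = 217.

217 laps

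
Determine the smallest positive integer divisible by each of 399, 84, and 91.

399 = 3 × 7 × 19
84 = 2^2 × 3 × 7
91 = 7 × 13
LCM(399, 84, 91) = 2^2 × 3 × 7 × 13 × 19 = 20748.

20748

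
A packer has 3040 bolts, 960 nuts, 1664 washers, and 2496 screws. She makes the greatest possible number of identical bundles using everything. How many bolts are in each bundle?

95

Number of bundles = gcd(3040, 960, 1664, 2496).
3040 = 2^5 × 5 × 19
960 = 2^6 × 3 × 5
1664 = 2^7 × 13
2496 = 2^6 × 3 × 13
gcd(3040, 960, 1664, 2496) = 2^5 = 32.
bolts per bundle = 3040 / 32 = 95.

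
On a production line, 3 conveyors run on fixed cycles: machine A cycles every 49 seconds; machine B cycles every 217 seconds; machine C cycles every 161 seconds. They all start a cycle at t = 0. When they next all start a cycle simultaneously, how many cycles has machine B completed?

They are all back at their starting positions together after one LCM of the periods.
49 = 7^2
217 = 7 × 31
161 = 7 × 23
LCM(49, 217, 161) = 7^2 × 23 × 31 = 34937.
Cycles for period 217: 34937 / 217 = 161.

161 cycles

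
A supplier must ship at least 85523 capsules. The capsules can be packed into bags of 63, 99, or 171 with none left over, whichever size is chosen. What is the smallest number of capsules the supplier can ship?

The number of capsules must be a common multiple of 63, 99, and 171, so a multiple of their LCM.
63 = 3^2 × 7
99 = 3^2 × 11
171 = 3^2 × 19
LCM(63, 99, 171) = 3^2 × 7 × 11 × 19 = 13167.
Smallest multiple of 13167 that is ≥ 85523: ⌈85523/13167⌉ × 13167 = 7 × 13167 = 92169.

92169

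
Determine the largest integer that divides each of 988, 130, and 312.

988 = 2^2 × 13 × 19
130 = 2 × 5 × 13
312 = 2^3 × 3 × 13
gcd(988, 130, 312) = 2 × 13 = 26.

26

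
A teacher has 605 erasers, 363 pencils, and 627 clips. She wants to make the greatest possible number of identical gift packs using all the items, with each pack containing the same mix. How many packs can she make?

The pack count must divide each quantity, so the greatest is gcd(605, 363, 627).
605 = 5 × 11^2
363 = 3 × 11^2
627 = 3 × 11 × 19
gcd(605, 363, 627) = 11.

11 packs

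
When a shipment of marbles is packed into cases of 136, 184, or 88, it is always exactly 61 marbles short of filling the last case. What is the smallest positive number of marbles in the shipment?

34347

Being 61 short of a full case of size k means N ≡ −61 (mod k), i.e. N + 61 is a multiple of each size.
136 = 2^3 × 17
184 = 2^3 × 23
88 = 2^3 × 11
LCM(136, 184, 88) = 2^3 × 11 × 17 × 23 = 34408.
Smallest positive N is 34408 − 61 = 34347.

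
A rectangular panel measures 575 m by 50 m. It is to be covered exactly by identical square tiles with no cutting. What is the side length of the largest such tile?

25 m

The tile side must divide both 575 and 50, so the largest is their gcd.
575 = 5^2 × 23
50 = 2 × 5^2
gcd(575, 50) = 5^2 = 25.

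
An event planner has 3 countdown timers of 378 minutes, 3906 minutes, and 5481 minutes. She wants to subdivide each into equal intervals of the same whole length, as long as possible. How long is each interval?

The interval must divide each timer length; the longest such is the gcd.
378 = 2 × 3^3 × 7
3906 = 2 × 3^2 × 7 × 31
5481 = 3^3 × 7 × 29
gcd(378, 3906, 5481) = 3^2 × 7 = 63.

63 minutes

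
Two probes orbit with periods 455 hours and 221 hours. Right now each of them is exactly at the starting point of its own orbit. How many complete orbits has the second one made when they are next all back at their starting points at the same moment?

The first common completion time is the LCM of the periods.
455 = 5 × 7 × 13
221 = 13 × 17
LCM(455, 221) = 5 × 7 × 13 × 17 = 7735.
Orbits for period 221: 7735 / 221 = 35.

35 orbits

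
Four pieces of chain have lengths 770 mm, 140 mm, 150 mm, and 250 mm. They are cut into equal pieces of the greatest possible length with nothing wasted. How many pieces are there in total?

Piece length = gcd(770, 140, 150, 250).
770 = 2 × 5 × 7 × 11
140 = 2^2 × 5 × 7
150 = 2 × 3 × 5^2
250 = 2 × 5^3
gcd(770, 140, 150, 250) = 2 × 5 = 10.
Total pieces = 770/10 + 140/10 + 150/10 + 250/10 = 77 + 14 + 15 + 25 = 131.

131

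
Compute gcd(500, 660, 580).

500 = 2^2 × 5^3
660 = 2^2 × 3 × 5 × 11
580 = 2^2 × 5 × 29
gcd(500, 660, 580) = 2^2 × 5 = 20.

20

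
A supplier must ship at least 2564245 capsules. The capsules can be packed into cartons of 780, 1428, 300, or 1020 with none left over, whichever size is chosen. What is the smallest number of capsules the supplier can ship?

The number of capsules must be a common multiple of 780, 1428, 300, and 1020, so a multiple of their LCM.
780 = 2^2 × 3 × 5 × 13
1428 = 2^2 × 3 × 7 × 17
300 = 2^2 × 3 × 5^2
1020 = 2^2 × 3 × 5 × 17
LCM(780, 1428, 300, 1020) = 2^2 × 3 × 5^2 × 7 × 13 × 17 = 464100.
Smallest multiple of 464100 that is ≥ 2564245: ⌈2564245/464100⌉ × 464100 = 6 × 464100 = 2784600.

2784600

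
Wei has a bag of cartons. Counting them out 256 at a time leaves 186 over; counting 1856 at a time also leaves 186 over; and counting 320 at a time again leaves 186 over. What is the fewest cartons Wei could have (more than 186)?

N − 186 must be a common multiple of 256, 1856, and 320.
256 = 2^8
1856 = 2^6 × 29
320 = 2^6 × 5
LCM(256, 1856, 320) = 2^8 × 5 × 29 = 37120.
Smallest N > 186 is LCM + 186 = 37120 + 186 = 37306.

37306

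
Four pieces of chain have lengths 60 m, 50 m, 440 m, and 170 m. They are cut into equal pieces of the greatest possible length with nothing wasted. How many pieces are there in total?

Piece length = gcd(60, 50, 440, 170).
60 = 2^2 × 3 × 5
50 = 2 × 5^2
440 = 2^3 × 5 × 11
170 = 2 × 5 × 17
gcd(60, 50, 440, 170) = 2 × 5 = 10.
Total pieces = 60/10 + 50/10 + 440/10 + 170/10 = 6 + 5 + 44 + 17 = 72.

72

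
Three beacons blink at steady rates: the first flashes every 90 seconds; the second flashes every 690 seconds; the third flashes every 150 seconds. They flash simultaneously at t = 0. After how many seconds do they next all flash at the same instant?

They coincide at every common multiple of the periods; the first is the LCM.
90 = 2 × 3^2 × 5
690 = 2 × 3 × 5 × 23
150 = 2 × 3 × 5^2
LCM(90, 690, 150) = 2 × 3^2 × 5^2 × 23 = 10350.

10350 seconds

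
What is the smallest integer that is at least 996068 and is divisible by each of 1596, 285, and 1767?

1236900

The integer must be a common multiple of 1596, 285, and 1767, so a multiple of their LCM.
1596 = 2^2 × 3 × 7 × 19
285 = 3 × 5 × 19
1767 = 3 × 19 × 31
LCM(1596, 285, 1767) = 2^2 × 3 × 5 × 7 × 19 × 31 = 247380.
Smallest multiple of 247380 that is ≥ 996068: ⌈996068/247380⌉ × 247380 = 5 × 247380 = 1236900.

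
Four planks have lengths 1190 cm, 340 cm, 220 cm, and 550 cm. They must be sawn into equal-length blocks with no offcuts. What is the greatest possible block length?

10 cm

This is the greatest common divisor of 1190, 340, 220, and 550.
1190 = 2 × 5 × 7 × 17
340 = 2^2 × 5 × 17
220 = 2^2 × 5 × 11
550 = 2 × 5^2 × 11
gcd(1190, 340, 220, 550) = 2 × 5 = 10.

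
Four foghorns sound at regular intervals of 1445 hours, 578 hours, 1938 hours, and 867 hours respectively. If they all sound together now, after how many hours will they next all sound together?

They coincide at every common multiple of the periods; the first is the LCM.
1445 = 5 × 17^2
578 = 2 × 17^2
1938 = 2 × 3 × 17 × 19
867 = 3 × 17^2
LCM(1445, 578, 1938, 867) = 2 × 3 × 5 × 17^2 × 19 = 164730.

164730 hours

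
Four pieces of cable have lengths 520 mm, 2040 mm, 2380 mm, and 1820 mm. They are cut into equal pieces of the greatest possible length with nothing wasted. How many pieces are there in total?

338

Piece length = gcd(520, 2040, 2380, 1820).
520 = 2^3 × 5 × 13
2040 = 2^3 × 3 × 5 × 17
2380 = 2^2 × 5 × 7 × 17
1820 = 2^2 × 5 × 7 × 13
gcd(520, 2040, 2380, 1820) = 2^2 × 5 = 20.
Total pieces = 520/20 + 2040/20 + 2380/20 + 1820/20 = 26 + 102 + 119 + 91 = 338.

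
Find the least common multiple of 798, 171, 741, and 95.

798 = 2 × 3 × 7 × 19
171 = 3^2 × 19
741 = 3 × 13 × 19
95 = 5 × 19
LCM(798, 171, 741, 95) = 2 × 3^2 × 5 × 7 × 13 × 19 = 155610.

155610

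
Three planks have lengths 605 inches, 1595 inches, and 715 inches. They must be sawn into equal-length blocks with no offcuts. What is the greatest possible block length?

This is the greatest common divisor of 605, 1595, and 715.
605 = 5 × 11^2
1595 = 5 × 11 × 29
715 = 5 × 11 × 13
gcd(605, 1595, 715) = 5 × 11 = 55.

55 inches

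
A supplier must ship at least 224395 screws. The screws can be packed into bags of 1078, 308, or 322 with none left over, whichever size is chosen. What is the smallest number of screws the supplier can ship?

The number of screws must be a common multiple of 1078, 308, and 322, so a multiple of their LCM.
1078 = 2 × 7^2 × 11
308 = 2^2 × 7 × 11
322 = 2 × 7 × 23
LCM(1078, 308, 322) = 2^2 × 7^2 × 11 × 23 = 49588.
Smallest multiple of 49588 that is ≥ 224395: ⌈224395/49588⌉ × 49588 = 5 × 49588 = 247940.

247940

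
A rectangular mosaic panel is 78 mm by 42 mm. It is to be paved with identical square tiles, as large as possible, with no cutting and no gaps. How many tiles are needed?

Tile side = gcd(78, 42).
78 = 2 × 3 × 13
42 = 2 × 3 × 7
gcd(78, 42) = 2 × 3 = 6.
Tiles: (78/6) × (42/6) = 13 × 7 = 91.

91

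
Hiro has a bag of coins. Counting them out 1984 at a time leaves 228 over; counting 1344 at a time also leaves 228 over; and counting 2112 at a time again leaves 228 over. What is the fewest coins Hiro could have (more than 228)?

N − 228 must be a common multiple of 1984, 1344, and 2112.
1984 = 2^6 × 31
1344 = 2^6 × 3 × 7
2112 = 2^6 × 3 × 11
LCM(1984, 1344, 2112) = 2^6 × 3 × 7 × 11 × 31 = 458304.
Smallest N > 228 is LCM + 228 = 458304 + 228 = 458532.

458532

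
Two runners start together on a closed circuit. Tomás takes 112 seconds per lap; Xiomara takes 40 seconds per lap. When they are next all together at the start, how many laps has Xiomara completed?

The first common completion time is the LCM of the periods.
112 = 2^4 × 7
40 = 2^3 × 5
LCM(112, 40) = 2^4 × 5 × 7 = 560.
Laps for period 40: 560 / 40 = 14.

14 laps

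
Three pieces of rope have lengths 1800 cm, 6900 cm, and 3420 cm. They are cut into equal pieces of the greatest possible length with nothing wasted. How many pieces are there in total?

202

Piece length = gcd(1800, 6900, 3420).
1800 = 2^3 × 3^2 × 5^2
6900 = 2^2 × 3 × 5^2 × 23
3420 = 2^2 × 3^2 × 5 × 19
gcd(1800, 6900, 3420) = 2^2 × 3 × 5 = 60.
Total pieces = 1800/60 + 6900/60 + 3420/60 = 30 + 115 + 57 = 202.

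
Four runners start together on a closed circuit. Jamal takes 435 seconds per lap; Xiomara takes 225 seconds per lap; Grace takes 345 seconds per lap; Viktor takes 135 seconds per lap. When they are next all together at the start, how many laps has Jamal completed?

The first common completion time is the LCM of the periods.
435 = 3 × 5 × 29
225 = 3^2 × 5^2
345 = 3 × 5 × 23
135 = 3^3 × 5
LCM(435, 225, 345, 135) = 3^3 × 5^2 × 23 × 29 = 450225.
Laps for period 435: 450225 / 435 = 1035.

1035 laps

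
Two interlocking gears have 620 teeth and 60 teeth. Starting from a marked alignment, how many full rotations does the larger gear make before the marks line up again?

3 rotations

The first common completion time is the LCM of the periods.
620 = 2^2 × 5 × 31
60 = 2^2 × 3 × 5
LCM(620, 60) = 2^2 × 3 × 5 × 31 = 1860.
Rotations for period 620: 1860 / 620 = 3.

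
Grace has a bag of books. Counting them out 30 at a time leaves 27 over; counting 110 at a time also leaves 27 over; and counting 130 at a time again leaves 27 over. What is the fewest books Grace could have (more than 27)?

N − 27 must be a common multiple of 30, 110, and 130.
30 = 2 × 3 × 5
110 = 2 × 5 × 11
130 = 2 × 5 × 13
LCM(30, 110, 130) = 2 × 3 × 5 × 11 × 13 = 4290.
Smallest N > 27 is LCM + 27 = 4290 + 27 = 4317.

4317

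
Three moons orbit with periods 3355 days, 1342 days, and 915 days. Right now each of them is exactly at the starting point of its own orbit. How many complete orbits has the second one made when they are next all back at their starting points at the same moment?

15 orbits

They are all back at their starting positions together after one LCM of the periods.
3355 = 5 × 11 × 61
1342 = 2 × 11 × 61
915 = 3 × 5 × 61
LCM(3355, 1342, 915) = 2 × 3 × 5 × 11 × 61 = 20130.
Orbits for period 1342: 20130 / 1342 = 15.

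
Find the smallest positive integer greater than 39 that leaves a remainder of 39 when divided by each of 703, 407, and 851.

177898

N − 39 must be a common multiple of 703, 407, and 851.
703 = 19 × 37
407 = 11 × 37
851 = 23 × 37
LCM(703, 407, 851) = 11 × 19 × 23 × 37 = 177859.
Smallest N > 39 is LCM + 39 = 177859 + 39 = 177898.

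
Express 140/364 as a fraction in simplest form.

5/13

140 = 2^2 × 5 × 7
364 = 2^2 × 7 × 13
gcd(140, 364) = 2^2 × 7 = 28.
Divide numerator and denominator by 28: 140/364 = 5/13.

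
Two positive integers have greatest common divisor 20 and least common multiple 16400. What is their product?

328000

For any two positive integers, gcd × lcm = product = 20 × 16400 = 328000.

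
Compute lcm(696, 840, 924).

696 = 2^3 × 3 × 29
840 = 2^3 × 3 × 5 × 7
924 = 2^2 × 3 × 7 × 11
LCM(696, 840, 924) = 2^3 × 3 × 5 × 7 × 11 × 29 = 267960.

267960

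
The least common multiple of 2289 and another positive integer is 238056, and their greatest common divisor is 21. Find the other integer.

2184

gcd × lcm = product of the two integers, so the other integer is (21 × 238056) / 2289 = 2184.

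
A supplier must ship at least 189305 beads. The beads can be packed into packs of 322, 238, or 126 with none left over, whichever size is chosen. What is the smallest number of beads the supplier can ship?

197064

The number of beads must be a common multiple of 322, 238, and 126, so a multiple of their LCM.
322 = 2 × 7 × 23
238 = 2 × 7 × 17
126 = 2 × 3^2 × 7
LCM(322, 238, 126) = 2 × 3^2 × 7 × 17 × 23 = 49266.
Smallest multiple of 49266 that is ≥ 189305: ⌈189305/49266⌉ × 49266 = 4 × 49266 = 197064.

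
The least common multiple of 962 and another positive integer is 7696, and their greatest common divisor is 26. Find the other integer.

gcd × lcm = product of the two integers, so the other integer is (26 × 7696) / 962 = 208.

208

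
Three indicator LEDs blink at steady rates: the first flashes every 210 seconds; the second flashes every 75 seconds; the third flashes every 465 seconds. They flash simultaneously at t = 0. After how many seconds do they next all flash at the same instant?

They coincide at every common multiple of the periods; the first is the LCM.
210 = 2 × 3 × 5 × 7
75 = 3 × 5^2
465 = 3 × 5 × 31
LCM(210, 75, 465) = 2 × 3 × 5^2 × 7 × 31 = 32550.

32550 seconds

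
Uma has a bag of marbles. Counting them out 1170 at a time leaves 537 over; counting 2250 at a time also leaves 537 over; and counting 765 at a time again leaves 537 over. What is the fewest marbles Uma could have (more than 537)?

497787

N − 537 must be a common multiple of 1170, 2250, and 765.
1170 = 2 × 3^2 × 5 × 13
2250 = 2 × 3^2 × 5^3
765 = 3^2 × 5 × 17
LCM(1170, 2250, 765) = 2 × 3^2 × 5^3 × 13 × 17 = 497250.
Smallest N > 537 is LCM + 537 = 497250 + 537 = 497787.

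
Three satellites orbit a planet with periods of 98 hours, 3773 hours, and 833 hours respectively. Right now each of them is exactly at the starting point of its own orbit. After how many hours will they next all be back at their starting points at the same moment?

128282 hours

They coincide at every common multiple of the periods; the first is the LCM.
98 = 2 × 7^2
3773 = 7^3 × 11
833 = 7^2 × 17
LCM(98, 3773, 833) = 2 × 7^3 × 11 × 17 = 128282.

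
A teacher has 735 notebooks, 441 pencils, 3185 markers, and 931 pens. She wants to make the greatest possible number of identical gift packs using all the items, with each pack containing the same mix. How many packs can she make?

The pack count must divide each quantity, so the greatest is gcd(735, 441, 3185, 931).
735 = 3 × 5 × 7^2
441 = 3^2 × 7^2
3185 = 5 × 7^2 × 13
931 = 7^2 × 19
gcd(735, 441, 3185, 931) = 7^2 = 49.

49 packs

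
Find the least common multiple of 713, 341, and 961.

243133

713 = 23 × 31
341 = 11 × 31
961 = 31^2
LCM(713, 341, 961) = 11 × 23 × 31^2 = 243133.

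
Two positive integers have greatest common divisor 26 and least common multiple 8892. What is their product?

231192

For any two positive integers, gcd × lcm = product = 26 × 8892 = 231192.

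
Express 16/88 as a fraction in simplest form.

2/11

16 = 2^4
88 = 2^3 × 11
gcd(16, 88) = 2^3 = 8.
Divide numerator and denominator by 8: 16/88 = 2/11.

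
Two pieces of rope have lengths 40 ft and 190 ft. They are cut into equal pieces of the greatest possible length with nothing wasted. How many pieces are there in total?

23

Piece length = gcd(40, 190).
40 = 2^3 × 5
190 = 2 × 5 × 19
gcd(40, 190) = 2 × 5 = 10.
Total pieces = 40/10 + 190/10 = 4 + 19 = 23.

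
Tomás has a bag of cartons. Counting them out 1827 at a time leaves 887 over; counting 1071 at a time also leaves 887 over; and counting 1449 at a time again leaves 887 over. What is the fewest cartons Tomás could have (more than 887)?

715244

N − 887 must be a common multiple of 1827, 1071, and 1449.
1827 = 3^2 × 7 × 29
1071 = 3^2 × 7 × 17
1449 = 3^2 × 7 × 23
LCM(1827, 1071, 1449) = 3^2 × 7 × 17 × 23 × 29 = 714357.
Smallest N > 887 is LCM + 887 = 714357 + 887 = 715244.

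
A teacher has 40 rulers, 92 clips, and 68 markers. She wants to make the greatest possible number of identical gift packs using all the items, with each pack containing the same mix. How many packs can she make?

The pack count must divide each quantity, so the greatest is gcd(40, 92, 68).
40 = 2^3 × 5
92 = 2^2 × 23
68 = 2^2 × 17
gcd(40, 92, 68) = 2^2 = 4.

4 packs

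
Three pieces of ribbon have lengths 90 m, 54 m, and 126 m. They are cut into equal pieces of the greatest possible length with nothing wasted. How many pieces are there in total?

Piece length = gcd(90, 54, 126).
90 = 2 × 3^2 × 5
54 = 2 × 3^3
126 = 2 × 3^2 × 7
gcd(90, 54, 126) = 2 × 3^2 = 18.
Total pieces = 90/18 + 54/18 + 126/18 = 5 + 3 + 7 = 15.

15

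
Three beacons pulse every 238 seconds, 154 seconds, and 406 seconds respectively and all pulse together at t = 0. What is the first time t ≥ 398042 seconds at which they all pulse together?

455532 seconds

Joint pulses occur at multiples of LCM(238, 154, 406).
238 = 2 × 7 × 17
154 = 2 × 7 × 11
406 = 2 × 7 × 29
LCM(238, 154, 406) = 2 × 7 × 11 × 17 × 29 = 75922.
Smallest multiple of 75922 that is ≥ 398042: ⌈398042/75922⌉ × 75922 = 6 × 75922 = 455532.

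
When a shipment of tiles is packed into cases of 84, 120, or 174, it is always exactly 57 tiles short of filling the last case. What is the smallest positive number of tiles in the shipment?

24303

Being 57 short of a full case of size k means N ≡ −57 (mod k), i.e. N + 57 is a multiple of each size.
84 = 2^2 × 3 × 7
120 = 2^3 × 3 × 5
174 = 2 × 3 × 29
LCM(84, 120, 174) = 2^3 × 3 × 5 × 7 × 29 = 24360.
Smallest positive N is 24360 − 57 = 24303.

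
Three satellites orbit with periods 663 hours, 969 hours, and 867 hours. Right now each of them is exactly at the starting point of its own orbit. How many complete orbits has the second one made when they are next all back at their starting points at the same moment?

All finish a whole number of cycles simultaneously at t = LCM of the periods.
663 = 3 × 13 × 17
969 = 3 × 17 × 19
867 = 3 × 17^2
LCM(663, 969, 867) = 3 × 13 × 17^2 × 19 = 214149.
Orbits for period 969: 214149 / 969 = 221.

221 orbits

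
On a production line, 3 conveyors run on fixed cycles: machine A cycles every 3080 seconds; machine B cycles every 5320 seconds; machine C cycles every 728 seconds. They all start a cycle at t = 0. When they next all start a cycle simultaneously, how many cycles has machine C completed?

They are all back at their starting positions together after one LCM of the periods.
3080 = 2^3 × 5 × 7 × 11
5320 = 2^3 × 5 × 7 × 19
728 = 2^3 × 7 × 13
LCM(3080, 5320, 728) = 2^3 × 5 × 7 × 11 × 13 × 19 = 760760.
Cycles for period 728: 760760 / 728 = 1045.

1045 cycles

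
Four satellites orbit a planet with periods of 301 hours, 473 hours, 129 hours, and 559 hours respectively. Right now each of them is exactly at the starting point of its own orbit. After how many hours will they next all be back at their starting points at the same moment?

The first simultaneous occurrence is after LCM of the individual periods.
301 = 7 × 43
473 = 11 × 43
129 = 3 × 43
559 = 13 × 43
LCM(301, 473, 129, 559) = 3 × 7 × 11 × 13 × 43 = 129129.

129129 hours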